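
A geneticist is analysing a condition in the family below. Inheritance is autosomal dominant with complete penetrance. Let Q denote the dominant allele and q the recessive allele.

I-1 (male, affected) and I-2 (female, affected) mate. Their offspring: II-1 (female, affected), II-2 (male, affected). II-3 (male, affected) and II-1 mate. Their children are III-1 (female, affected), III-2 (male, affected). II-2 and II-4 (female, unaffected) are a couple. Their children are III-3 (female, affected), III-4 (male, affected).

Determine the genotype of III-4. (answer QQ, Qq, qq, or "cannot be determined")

From phenotype alone, III-4 is QQ or Qq.
III-4 is affected so carries Q and received q from II-4 (qq), so III-4 is Qq.

Qq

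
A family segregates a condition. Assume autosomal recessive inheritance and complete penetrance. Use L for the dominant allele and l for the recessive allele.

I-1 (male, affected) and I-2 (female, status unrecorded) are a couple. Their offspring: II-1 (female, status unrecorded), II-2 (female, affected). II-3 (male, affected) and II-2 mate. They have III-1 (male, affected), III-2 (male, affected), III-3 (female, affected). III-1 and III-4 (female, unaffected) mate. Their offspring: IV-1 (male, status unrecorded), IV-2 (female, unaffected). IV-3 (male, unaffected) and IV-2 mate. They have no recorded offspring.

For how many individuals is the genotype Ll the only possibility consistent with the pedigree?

Obligate heterozygotes: IV-2 is unaffected so carries L and received l from III-1 (ll), so IV-2 is Ll.
Every other individual is either homozygous by phenotype or has at least one consistent homozygous assignment, so the count is 1.

1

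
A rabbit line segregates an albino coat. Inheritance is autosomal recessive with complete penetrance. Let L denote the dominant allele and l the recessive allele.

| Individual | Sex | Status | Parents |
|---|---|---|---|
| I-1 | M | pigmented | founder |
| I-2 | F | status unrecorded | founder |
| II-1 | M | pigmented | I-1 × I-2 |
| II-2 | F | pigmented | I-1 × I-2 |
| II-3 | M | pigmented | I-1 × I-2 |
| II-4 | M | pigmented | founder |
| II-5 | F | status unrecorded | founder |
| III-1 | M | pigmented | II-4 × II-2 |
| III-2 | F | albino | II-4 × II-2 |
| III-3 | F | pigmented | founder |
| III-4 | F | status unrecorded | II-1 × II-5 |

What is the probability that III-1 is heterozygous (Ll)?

II-4 is pigmented so carries L and passed l to III-2 (ll), so II-4 is Ll.
II-2 is pigmented so carries L and passed l to III-2 (ll), so II-2 is Ll.
Their cross gives offspring ratios 1/4 LL : 1/2 Ll : 1/4 ll. Conditioning on III-1 being pigmented, P(Ll) = 1/2 / 3/4 = 2/3.

2/3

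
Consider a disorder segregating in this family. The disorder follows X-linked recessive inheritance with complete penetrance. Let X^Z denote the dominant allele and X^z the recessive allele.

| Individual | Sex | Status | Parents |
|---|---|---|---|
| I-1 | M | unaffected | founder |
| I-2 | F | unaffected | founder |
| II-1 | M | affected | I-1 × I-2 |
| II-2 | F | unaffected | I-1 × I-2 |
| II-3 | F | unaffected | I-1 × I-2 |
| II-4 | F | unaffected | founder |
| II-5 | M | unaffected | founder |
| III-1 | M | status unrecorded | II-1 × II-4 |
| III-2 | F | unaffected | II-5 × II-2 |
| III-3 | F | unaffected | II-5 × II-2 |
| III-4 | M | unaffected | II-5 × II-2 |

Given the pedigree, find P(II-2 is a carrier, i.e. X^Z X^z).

1/3

I-1 is unaffected, so I-1 is X^Z Y.
I-2 is unaffected so carries Z and passed z to II-1 (X^z Y), so I-2 is X^Z X^z.
Their cross gives offspring ratios 1/2 X^Z X^Z : 1/2 X^Z X^z. Conditioning on II-2 being unaffected, P(X^Z X^z) = 1/2 / 1 = 1/2 before taking II-2's own offspring into account.
II-5 is unaffected, so II-5 is X^Z Y.
Now use II-2's offspring. Probability of each recorded status — unaffected son III-4: 1/2 if II-2 is X^Z X^z, 1 if X^Z X^Z. (III-2, III-3: equally likely either way, so uninformative.)
Bayes: P(X^Z X^z) = 1/2·1/2 / (1/2·1/2 + 1/2·1) = 1/3.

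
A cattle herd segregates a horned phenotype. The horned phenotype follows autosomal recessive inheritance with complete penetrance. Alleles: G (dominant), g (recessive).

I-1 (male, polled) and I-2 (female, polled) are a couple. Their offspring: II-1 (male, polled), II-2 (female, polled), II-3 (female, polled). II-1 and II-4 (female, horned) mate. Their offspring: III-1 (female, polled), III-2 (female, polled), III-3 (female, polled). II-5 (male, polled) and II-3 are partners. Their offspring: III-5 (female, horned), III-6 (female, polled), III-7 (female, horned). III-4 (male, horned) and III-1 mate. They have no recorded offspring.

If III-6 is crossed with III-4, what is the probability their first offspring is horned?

1/3

II-5 is polled so carries G and passed g to III-5 (gg), so II-5 is Gg.
II-3 is polled so carries G and passed g to III-5 (gg), so II-3 is Gg.
III-6 is a polled offspring of II-5 (Gg) × II-3 (Gg), whose cross gives 1/4 GG : 1/2 Gg : 1/4 gg; conditioning on being polled, III-6 is GG with probability 1/3, Gg with probability 2/3.
III-4 is horned, so III-4 is gg.
Summing over parental genotype combinations, P(offspring is horned) = 2/3·1/2 = 1/3.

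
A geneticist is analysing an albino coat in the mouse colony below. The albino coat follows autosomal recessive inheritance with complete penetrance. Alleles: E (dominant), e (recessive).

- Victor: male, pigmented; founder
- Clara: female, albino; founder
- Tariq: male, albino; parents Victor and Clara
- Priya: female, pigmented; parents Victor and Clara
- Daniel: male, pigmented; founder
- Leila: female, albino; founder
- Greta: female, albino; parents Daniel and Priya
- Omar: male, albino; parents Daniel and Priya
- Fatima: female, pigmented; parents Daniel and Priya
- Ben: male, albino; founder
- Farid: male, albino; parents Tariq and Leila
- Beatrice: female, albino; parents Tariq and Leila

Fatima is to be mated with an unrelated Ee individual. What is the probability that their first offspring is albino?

1/6

Daniel is pigmented so carries E and passed e to Greta (ee), so Daniel is Ee.
Priya is pigmented so carries E and received e from Clara (ee), so Priya is Ee.
Fatima is a pigmented offspring of Daniel (Ee) × Priya (Ee), whose cross gives 1/4 EE : 1/2 Ee : 1/4 ee; conditioning on being pigmented, Fatima is EE with probability 1/3, Ee with probability 2/3.
Summing over parental genotype combinations, P(offspring is albino) = 2/3·1/4 = 1/6.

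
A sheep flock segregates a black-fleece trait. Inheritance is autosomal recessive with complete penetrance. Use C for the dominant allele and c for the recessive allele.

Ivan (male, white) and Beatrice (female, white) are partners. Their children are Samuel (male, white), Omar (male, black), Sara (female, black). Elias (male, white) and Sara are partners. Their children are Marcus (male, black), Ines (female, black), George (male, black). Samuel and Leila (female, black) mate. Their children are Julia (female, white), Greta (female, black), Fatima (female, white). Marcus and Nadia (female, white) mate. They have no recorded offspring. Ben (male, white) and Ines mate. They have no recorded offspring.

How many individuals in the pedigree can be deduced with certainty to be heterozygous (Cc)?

Obligate heterozygotes: Ivan is white so carries C and passed c to Omar (cc), so Ivan is Cc; Beatrice is white so carries C and passed c to Omar (cc), so Beatrice is Cc; Samuel is white so carries C and passed c to Greta (cc), so Samuel is Cc; Elias is white so carries C and passed c to Marcus (cc), so Elias is Cc; Julia is white so carries C and received c from Leila (cc), so Julia is Cc; Fatima is white so carries C and received c from Leila (cc), so Fatima is Cc.
Every other individual is either homozygous by phenotype or has at least one consistent homozygous assignment, so the count is 6.

6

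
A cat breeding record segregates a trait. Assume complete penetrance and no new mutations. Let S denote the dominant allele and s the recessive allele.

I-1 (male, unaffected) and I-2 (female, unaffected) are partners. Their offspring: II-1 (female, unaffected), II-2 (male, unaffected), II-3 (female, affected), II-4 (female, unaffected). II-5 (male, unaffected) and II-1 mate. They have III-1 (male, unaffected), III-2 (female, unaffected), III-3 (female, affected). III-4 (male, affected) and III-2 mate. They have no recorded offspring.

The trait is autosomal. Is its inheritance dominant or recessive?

recessive

I-1 and I-2 are both unaffected yet have an affected child II-3. Under dominance, an affected child requires at least one affected parent, so the trait cannot be dominant.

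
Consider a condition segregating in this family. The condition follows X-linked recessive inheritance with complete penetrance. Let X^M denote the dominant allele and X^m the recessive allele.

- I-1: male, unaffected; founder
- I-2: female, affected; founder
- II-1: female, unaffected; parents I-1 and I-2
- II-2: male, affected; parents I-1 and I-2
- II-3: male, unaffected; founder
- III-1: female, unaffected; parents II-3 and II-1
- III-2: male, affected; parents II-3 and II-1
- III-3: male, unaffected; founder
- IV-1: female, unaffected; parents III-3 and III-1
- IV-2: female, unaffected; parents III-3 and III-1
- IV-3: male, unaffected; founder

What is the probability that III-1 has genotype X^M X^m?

1/2

II-3 is unaffected, so II-3 is X^M Y.
II-1 is unaffected so carries M and received m from I-2 (X^m X^m), so II-1 is X^M X^m.
Their cross gives offspring ratios 1/2 X^M X^M : 1/2 X^M X^m. Conditioning on III-1 being unaffected, P(X^M X^m) = 1/2 / 1 = 1/2 before taking III-1's own offspring into account.
III-3 is unaffected, so III-3 is X^M Y.
III-1's offspring (IV-1, IV-2) would show their recorded status with the same probability whether III-1 is X^M X^m or X^M X^M, so they carry no information and P(X^M X^m) = 1/2.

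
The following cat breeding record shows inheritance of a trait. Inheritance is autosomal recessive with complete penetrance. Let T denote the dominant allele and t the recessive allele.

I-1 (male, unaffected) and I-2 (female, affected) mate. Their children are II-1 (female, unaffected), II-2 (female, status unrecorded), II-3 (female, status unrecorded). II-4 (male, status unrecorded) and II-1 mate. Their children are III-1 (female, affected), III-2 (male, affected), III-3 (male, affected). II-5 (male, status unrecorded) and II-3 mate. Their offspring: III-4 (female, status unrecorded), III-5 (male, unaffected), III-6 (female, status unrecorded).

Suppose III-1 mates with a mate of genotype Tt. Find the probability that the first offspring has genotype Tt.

III-1 is affected, so III-1 is tt.
The cross gives 1/2 Tt : 1/2 tt, so P(offspring has genotype Tt) = 1/2.

1/2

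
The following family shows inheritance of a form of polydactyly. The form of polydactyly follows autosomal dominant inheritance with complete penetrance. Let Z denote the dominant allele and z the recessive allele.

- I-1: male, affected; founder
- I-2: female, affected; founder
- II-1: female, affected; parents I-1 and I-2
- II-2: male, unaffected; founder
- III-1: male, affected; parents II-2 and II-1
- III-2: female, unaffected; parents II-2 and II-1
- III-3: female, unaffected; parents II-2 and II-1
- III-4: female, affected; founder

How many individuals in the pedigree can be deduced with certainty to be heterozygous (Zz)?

Obligate heterozygotes: II-1 is affected so carries Z and passed z to III-2 (zz), so II-1 is Zz; III-1 is affected so carries Z and received z from II-2 (zz), so III-1 is Zz.
Every other individual is either homozygous by phenotype or has at least one consistent homozygous assignment, so the count is 2.

2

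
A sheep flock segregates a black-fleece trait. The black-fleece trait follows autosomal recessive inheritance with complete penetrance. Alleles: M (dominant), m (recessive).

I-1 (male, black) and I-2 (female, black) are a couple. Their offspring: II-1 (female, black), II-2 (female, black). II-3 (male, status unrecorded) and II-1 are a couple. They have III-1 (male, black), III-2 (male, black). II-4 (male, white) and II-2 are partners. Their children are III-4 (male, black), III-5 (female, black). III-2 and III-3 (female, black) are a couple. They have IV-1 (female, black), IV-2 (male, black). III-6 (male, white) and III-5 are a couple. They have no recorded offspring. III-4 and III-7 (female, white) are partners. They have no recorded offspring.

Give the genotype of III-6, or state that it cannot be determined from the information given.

III-6's phenotype allows MM or Mm, and no parent or child forces a single allele at both positions; consistent genotype assignments exist with III-6 as MM or Mm.

cannot be determined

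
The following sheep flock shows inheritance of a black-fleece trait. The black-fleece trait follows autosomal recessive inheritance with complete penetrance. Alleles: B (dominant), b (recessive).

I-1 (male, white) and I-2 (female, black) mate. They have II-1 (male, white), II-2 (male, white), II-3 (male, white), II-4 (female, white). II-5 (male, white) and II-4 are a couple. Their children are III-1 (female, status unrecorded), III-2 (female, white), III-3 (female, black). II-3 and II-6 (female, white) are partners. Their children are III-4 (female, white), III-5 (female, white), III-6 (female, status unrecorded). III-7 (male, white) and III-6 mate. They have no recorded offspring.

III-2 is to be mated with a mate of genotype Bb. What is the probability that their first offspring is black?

II-5 is white so carries B and passed b to III-3 (bb), so II-5 is Bb.
II-4 is white so carries B and received b from I-2 (bb), so II-4 is Bb.
III-2 is a white offspring of II-5 (Bb) × II-4 (Bb), whose cross gives 1/4 BB : 1/2 Bb : 1/4 bb; conditioning on being white, III-2 is BB with probability 1/3, Bb with probability 2/3.
Summing over parental genotype combinations, P(offspring is black) = 2/3·1/4 = 1/6.

1/6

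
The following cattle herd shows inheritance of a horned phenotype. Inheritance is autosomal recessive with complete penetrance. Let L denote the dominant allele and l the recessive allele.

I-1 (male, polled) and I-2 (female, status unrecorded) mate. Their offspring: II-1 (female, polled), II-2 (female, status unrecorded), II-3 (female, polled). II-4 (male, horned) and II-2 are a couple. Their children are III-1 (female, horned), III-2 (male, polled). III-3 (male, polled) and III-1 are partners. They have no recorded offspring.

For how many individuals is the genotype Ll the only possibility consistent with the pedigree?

2

Obligate heterozygotes: II-2 passed L to III-2 (Ll, whose l came from II-4) and passed l to III-1 (ll), so II-2 is Ll; III-2 is polled so carries L and received l from II-4 (ll), so III-2 is Ll.
Every other individual is either homozygous by phenotype or has at least one consistent homozygous assignment, so the count is 2.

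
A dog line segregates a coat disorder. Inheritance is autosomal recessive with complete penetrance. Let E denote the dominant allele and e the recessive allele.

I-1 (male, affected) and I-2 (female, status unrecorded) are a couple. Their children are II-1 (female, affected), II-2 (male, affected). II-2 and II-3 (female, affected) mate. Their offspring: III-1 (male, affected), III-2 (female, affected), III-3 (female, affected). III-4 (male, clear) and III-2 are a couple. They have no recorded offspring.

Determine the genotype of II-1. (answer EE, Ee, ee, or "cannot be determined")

ee

II-1 is affected, so II-1 is ee.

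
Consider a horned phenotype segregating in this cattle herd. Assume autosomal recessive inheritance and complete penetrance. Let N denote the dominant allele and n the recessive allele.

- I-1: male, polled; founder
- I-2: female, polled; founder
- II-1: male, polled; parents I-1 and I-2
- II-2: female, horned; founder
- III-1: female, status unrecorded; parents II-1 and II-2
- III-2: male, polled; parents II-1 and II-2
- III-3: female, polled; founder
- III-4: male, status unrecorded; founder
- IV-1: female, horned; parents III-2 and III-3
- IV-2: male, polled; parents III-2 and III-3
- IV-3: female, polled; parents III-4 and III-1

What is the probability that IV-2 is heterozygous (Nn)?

2/3

III-2 is polled so carries N and received n from II-2 (nn), so III-2 is Nn.
III-3 is polled so carries N and passed n to IV-1 (nn), so III-3 is Nn.
Their cross gives offspring ratios 1/4 NN : 1/2 Nn : 1/4 nn. Conditioning on IV-2 being polled, P(Nn) = 1/2 / 3/4 = 2/3.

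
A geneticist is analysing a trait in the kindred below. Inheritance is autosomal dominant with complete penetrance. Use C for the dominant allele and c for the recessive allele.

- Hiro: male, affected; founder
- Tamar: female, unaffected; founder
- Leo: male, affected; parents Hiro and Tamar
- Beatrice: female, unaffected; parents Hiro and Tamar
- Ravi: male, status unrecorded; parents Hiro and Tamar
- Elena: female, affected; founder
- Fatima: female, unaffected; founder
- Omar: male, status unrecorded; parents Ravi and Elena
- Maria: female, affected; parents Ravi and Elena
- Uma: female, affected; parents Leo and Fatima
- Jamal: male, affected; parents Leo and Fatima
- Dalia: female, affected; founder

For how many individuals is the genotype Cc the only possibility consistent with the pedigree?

4

Obligate heterozygotes: Hiro is affected so carries C and passed c to Beatrice (cc), so Hiro is Cc; Leo is affected so carries C and received c from Tamar (cc), so Leo is Cc; Uma is affected so carries C and received c from Fatima (cc), so Uma is Cc; Jamal is affected so carries C and received c from Fatima (cc), so Jamal is Cc.
Every other individual is either homozygous by phenotype or has at least one consistent homozygous assignment, so the count is 4.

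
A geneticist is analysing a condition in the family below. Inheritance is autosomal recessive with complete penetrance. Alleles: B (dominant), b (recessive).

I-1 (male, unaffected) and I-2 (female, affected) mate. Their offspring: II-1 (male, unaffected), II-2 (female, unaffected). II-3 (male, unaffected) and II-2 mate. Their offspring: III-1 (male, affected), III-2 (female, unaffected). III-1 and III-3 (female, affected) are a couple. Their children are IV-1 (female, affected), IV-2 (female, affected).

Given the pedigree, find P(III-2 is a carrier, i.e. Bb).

II-3 is unaffected so carries B and passed b to III-1 (bb), so II-3 is Bb.
II-2 is unaffected so carries B and received b from I-2 (bb), so II-2 is Bb.
Their cross gives offspring ratios 1/4 BB : 1/2 Bb : 1/4 bb. Conditioning on III-2 being unaffected, P(Bb) = 1/2 / 3/4 = 2/3.

2/3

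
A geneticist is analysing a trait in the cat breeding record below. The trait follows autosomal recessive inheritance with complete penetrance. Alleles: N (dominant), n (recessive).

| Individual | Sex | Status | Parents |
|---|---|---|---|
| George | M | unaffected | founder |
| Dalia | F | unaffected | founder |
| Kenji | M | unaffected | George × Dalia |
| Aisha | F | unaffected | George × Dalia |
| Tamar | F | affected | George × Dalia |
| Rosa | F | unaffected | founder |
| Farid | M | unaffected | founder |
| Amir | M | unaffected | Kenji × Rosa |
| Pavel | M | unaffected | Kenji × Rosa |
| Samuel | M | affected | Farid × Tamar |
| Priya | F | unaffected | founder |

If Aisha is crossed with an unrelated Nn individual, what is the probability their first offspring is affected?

George is unaffected so carries N and passed n to Tamar (nn), so George is Nn.
Dalia is unaffected so carries N and passed n to Tamar (nn), so Dalia is Nn.
Aisha is an unaffected offspring of George (Nn) × Dalia (Nn), whose cross gives 1/4 NN : 1/2 Nn : 1/4 nn; conditioning on being unaffected, Aisha is NN with probability 1/3, Nn with probability 2/3.
Summing over parental genotype combinations, P(offspring is affected) = 2/3·1/4 = 1/6.

1/6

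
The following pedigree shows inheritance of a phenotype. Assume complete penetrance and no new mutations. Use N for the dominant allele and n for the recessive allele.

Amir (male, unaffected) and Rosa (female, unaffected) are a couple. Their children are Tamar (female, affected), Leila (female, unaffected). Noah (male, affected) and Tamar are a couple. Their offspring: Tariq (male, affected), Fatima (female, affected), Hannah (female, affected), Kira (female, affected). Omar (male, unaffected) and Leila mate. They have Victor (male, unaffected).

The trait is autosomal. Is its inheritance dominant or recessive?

recessive

Amir and Rosa are both unaffected yet have an affected child Tamar. Under dominance, an affected child requires at least one affected parent, so the trait cannot be dominant.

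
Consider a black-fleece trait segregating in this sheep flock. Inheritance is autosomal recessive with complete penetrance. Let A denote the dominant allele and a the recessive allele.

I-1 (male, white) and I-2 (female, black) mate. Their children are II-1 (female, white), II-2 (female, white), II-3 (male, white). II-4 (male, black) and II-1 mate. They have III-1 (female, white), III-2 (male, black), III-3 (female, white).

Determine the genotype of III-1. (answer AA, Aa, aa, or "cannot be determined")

Aa

From phenotype alone, III-1 is AA or Aa.
III-1 is white so carries A and received a from II-4 (aa), so III-1 is Aa.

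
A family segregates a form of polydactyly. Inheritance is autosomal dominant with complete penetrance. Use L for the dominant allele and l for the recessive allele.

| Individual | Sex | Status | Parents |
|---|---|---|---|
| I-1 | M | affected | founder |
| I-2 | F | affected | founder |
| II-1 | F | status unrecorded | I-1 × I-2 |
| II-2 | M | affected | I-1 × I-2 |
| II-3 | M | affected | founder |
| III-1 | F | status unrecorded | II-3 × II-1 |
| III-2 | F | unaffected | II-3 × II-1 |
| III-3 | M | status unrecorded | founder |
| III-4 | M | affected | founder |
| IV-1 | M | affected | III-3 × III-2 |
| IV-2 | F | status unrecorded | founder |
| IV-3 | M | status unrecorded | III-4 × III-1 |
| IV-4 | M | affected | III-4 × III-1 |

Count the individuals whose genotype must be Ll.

2

Obligate heterozygotes: II-3 is affected so carries L and passed l to III-2 (ll), so II-3 is Ll; IV-1 is affected so carries L and received l from III-2 (ll), so IV-1 is Ll.
Every other individual is either homozygous by phenotype or has at least one consistent homozygous assignment, so the count is 2.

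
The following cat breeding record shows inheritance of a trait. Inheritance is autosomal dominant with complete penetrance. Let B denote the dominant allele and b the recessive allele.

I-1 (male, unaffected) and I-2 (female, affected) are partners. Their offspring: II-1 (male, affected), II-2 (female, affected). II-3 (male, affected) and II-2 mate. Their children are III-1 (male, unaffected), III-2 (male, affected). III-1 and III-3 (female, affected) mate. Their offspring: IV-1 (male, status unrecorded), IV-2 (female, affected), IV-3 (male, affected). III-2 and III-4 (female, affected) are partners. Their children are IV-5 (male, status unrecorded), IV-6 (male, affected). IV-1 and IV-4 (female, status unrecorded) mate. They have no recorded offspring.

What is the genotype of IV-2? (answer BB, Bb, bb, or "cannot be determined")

Bb

From phenotype alone, IV-2 is BB or Bb.
IV-2 is affected so carries B and received b from III-1 (bb), so IV-2 is Bb.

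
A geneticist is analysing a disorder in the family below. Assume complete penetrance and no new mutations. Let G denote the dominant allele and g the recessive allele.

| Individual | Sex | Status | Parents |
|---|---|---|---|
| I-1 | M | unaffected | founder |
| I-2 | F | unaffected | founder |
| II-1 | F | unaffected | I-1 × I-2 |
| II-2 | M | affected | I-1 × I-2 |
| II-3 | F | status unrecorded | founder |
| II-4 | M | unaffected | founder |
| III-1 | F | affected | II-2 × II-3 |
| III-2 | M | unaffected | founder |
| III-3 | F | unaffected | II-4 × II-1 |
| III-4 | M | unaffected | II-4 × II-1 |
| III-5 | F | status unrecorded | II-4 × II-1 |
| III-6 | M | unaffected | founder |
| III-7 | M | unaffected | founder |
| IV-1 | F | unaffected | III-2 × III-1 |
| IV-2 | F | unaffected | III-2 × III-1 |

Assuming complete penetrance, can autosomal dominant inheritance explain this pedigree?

No

Under autosomal dominant, II-2 (affected, male) cannot arise from I-1 (unaffected) × I-2 (unaffected).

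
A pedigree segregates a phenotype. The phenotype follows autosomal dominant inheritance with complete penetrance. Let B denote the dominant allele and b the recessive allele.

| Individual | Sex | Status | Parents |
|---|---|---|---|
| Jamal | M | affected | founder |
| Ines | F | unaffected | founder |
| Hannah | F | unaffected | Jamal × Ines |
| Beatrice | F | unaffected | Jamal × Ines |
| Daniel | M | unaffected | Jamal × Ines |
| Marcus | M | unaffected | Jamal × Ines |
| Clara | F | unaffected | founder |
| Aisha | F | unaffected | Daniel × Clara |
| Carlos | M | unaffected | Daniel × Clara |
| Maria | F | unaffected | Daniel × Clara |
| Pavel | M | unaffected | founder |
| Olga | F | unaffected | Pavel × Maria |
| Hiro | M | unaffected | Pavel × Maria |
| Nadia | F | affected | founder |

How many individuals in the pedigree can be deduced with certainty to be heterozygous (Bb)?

1

Obligate heterozygotes: Jamal is affected so carries B and passed b to Hannah (bb), so Jamal is Bb.
Every other individual is either homozygous by phenotype or has at least one consistent homozygous assignment, so the count is 1.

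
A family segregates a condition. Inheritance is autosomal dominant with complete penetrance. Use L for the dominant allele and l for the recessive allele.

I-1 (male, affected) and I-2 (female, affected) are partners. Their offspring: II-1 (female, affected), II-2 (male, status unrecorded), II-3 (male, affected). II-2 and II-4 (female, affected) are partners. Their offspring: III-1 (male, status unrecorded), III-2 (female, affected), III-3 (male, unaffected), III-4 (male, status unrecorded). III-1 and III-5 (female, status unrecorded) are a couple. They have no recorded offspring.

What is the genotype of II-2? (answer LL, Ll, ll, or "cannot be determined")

cannot be determined

II-2's phenotype is unrecorded, and no parent or child forces a single allele at both positions; consistent genotype assignments exist with II-2 as Ll or ll.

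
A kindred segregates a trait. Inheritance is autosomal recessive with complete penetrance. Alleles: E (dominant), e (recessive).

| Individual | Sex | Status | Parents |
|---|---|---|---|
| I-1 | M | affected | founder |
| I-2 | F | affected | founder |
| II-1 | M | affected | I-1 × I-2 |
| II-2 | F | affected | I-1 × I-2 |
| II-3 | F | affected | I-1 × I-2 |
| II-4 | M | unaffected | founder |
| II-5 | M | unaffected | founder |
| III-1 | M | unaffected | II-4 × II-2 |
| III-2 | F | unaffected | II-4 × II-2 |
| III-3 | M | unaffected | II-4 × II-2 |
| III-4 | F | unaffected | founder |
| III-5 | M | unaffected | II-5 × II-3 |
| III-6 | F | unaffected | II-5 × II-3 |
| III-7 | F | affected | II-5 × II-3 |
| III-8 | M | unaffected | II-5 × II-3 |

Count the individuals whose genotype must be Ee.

7

Obligate heterozygotes: II-5 is unaffected so carries E and passed e to III-7 (ee), so II-5 is Ee; III-1 is unaffected so carries E and received e from II-2 (ee), so III-1 is Ee; III-2 is unaffected so carries E and received e from II-2 (ee), so III-2 is Ee; III-3 is unaffected so carries E and received e from II-2 (ee), so III-3 is Ee; III-5 is unaffected so carries E and received e from II-3 (ee), so III-5 is Ee; III-6 is unaffected so carries E and received e from II-3 (ee), so III-6 is Ee; III-8 is unaffected so carries E and received e from II-3 (ee), so III-8 is Ee.
Every other individual is either homozygous by phenotype or has at least one consistent homozygous assignment, so the count is 7.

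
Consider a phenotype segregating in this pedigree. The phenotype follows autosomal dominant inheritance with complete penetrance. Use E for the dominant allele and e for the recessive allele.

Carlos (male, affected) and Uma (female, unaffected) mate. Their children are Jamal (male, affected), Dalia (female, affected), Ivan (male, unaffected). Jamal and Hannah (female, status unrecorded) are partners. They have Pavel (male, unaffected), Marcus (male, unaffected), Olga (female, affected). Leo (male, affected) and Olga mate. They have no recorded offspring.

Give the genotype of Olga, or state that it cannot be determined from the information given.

cannot be determined

Olga's phenotype allows EE or Ee, and no parent or child forces a single allele at both positions; consistent genotype assignments exist with Olga as EE or Ee.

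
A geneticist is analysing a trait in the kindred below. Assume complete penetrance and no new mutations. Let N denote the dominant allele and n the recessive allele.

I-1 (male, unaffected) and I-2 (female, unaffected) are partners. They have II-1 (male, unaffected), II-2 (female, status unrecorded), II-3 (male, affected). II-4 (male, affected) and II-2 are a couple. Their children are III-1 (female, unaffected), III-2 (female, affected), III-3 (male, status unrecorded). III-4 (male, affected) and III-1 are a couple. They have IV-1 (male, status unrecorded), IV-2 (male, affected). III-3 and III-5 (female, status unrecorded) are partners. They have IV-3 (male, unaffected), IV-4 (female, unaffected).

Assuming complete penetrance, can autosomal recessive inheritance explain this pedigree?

A consistent assignment under autosomal recessive exists: I-1 Nn, I-2 Nn, II-1 NN, II-2 Nn, II-3 nn, II-4 nn, III-1 Nn, III-2 nn, III-3 Nn, III-4 nn, III-5 NN, IV-1 Nn, IV-2 nn, IV-3 NN, IV-4 NN.
In this assignment every recorded phenotype matches its genotype and every non-founder's genotype is obtainable from its parents' genotypes, so the pedigree is consistent.

Yes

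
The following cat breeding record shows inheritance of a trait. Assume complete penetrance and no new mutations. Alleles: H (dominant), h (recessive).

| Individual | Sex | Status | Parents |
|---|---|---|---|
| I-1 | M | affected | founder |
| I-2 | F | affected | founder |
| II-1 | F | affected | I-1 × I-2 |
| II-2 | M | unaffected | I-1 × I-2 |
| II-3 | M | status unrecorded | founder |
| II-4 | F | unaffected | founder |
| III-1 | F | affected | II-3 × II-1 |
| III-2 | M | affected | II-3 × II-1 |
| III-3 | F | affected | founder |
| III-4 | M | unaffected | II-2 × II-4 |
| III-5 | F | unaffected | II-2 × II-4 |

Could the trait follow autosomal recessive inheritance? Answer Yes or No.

No

Under autosomal recessive, II-2 (unaffected, male) cannot arise from I-1 (affected) × I-2 (affected).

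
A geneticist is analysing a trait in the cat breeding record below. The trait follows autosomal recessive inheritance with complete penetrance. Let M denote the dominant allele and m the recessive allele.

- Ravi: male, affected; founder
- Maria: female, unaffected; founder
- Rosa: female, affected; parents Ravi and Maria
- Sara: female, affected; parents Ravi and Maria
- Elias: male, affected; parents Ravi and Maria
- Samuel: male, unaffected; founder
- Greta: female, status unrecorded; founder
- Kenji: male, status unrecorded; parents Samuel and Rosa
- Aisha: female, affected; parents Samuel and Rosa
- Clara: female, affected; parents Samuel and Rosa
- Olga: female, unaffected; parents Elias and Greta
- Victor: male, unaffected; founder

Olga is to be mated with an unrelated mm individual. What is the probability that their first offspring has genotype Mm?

1/2

Olga is unaffected so carries M and received m from Elias (mm), so Olga is Mm.
The cross gives 1/2 Mm : 1/2 mm, so P(offspring has genotype Mm) = 1/2.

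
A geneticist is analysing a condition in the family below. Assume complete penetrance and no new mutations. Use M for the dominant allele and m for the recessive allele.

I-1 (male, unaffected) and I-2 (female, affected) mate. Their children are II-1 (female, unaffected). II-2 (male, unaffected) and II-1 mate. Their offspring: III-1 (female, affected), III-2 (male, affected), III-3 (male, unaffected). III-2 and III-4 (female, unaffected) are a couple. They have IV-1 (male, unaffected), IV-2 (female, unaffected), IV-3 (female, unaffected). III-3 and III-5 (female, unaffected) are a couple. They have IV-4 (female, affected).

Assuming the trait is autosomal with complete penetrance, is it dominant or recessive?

recessive

II-2 and II-1 are both unaffected yet have an affected child III-1. Under dominance, an affected child requires at least one affected parent, so the trait cannot be dominant.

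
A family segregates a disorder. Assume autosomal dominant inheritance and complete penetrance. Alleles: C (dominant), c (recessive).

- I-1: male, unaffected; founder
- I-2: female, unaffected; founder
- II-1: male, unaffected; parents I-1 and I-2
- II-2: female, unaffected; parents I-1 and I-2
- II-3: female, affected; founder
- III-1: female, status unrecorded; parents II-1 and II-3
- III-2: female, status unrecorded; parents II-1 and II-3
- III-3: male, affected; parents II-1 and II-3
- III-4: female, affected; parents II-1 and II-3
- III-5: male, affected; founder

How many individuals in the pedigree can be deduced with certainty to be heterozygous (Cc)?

2

Obligate heterozygotes: III-3 is affected so carries C and received c from II-1 (cc), so III-3 is Cc; III-4 is affected so carries C and received c from II-1 (cc), so III-4 is Cc.
Every other individual is either homozygous by phenotype or has at least one consistent homozygous assignment, so the count is 2.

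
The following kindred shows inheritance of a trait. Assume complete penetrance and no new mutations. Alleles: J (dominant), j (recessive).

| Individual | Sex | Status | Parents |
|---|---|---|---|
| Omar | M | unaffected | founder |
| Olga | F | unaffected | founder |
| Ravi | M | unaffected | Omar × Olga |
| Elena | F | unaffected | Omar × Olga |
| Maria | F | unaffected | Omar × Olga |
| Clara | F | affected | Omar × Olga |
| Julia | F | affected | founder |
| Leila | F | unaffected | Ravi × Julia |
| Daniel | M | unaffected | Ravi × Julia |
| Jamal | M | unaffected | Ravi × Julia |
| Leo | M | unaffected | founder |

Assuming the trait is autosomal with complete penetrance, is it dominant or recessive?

recessive

Omar and Olga are both unaffected yet have an affected child Clara. Under dominance, an affected child requires at least one affected parent, so the trait cannot be dominant.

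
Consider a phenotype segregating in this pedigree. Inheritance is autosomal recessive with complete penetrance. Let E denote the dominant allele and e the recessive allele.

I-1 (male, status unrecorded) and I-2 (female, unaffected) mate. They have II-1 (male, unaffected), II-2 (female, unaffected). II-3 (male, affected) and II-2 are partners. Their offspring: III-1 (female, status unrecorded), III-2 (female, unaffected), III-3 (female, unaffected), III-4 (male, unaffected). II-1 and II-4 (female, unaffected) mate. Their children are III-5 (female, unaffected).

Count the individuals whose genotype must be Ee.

3

Obligate heterozygotes: III-2 is unaffected so carries E and received e from II-3 (ee), so III-2 is Ee; III-3 is unaffected so carries E and received e from II-3 (ee), so III-3 is Ee; III-4 is unaffected so carries E and received e from II-3 (ee), so III-4 is Ee.
Every other individual is either homozygous by phenotype or has at least one consistent homozygous assignment, so the count is 3.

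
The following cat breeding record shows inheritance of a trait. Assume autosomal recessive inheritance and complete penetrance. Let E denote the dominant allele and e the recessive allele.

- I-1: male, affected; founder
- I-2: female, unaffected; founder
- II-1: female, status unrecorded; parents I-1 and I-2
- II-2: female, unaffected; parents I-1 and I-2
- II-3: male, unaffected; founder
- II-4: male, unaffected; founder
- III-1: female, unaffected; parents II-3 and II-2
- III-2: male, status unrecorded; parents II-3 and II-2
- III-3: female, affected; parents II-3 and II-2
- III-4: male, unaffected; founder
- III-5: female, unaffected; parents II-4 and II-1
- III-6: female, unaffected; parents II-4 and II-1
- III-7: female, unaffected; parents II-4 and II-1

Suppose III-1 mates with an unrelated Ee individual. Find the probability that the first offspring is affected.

II-3 is unaffected so carries E and passed e to III-3 (ee), so II-3 is Ee.
II-2 is unaffected so carries E and received e from I-1 (ee), so II-2 is Ee.
III-1 is an unaffected offspring of II-3 (Ee) × II-2 (Ee), whose cross gives 1/4 EE : 1/2 Ee : 1/4 ee; conditioning on being unaffected, III-1 is EE with probability 1/3, Ee with probability 2/3.
Summing over parental genotype combinations, P(offspring is affected) = 2/3·1/4 = 1/6.

1/6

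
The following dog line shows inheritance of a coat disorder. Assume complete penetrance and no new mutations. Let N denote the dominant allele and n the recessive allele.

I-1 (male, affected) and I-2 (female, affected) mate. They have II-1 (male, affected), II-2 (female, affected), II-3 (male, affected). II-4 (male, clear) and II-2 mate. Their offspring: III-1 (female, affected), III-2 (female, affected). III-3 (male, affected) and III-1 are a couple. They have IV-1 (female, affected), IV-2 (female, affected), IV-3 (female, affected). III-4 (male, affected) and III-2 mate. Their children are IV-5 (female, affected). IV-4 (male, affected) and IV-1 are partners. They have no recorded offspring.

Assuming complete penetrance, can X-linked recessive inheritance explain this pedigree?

No

Under X-linked recessive, III-1 (affected, female) cannot arise from II-4 (clear) × II-2 (affected).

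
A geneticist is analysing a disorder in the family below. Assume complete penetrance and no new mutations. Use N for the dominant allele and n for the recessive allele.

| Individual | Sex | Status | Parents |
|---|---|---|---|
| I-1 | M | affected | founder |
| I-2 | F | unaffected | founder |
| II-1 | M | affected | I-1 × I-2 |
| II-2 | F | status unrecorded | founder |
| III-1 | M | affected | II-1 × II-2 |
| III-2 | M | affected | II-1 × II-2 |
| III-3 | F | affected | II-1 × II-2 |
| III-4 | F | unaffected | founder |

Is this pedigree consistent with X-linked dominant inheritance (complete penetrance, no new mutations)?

No

Under X-linked dominant, II-1 (affected, male) cannot arise from I-1 (affected) × I-2 (unaffected).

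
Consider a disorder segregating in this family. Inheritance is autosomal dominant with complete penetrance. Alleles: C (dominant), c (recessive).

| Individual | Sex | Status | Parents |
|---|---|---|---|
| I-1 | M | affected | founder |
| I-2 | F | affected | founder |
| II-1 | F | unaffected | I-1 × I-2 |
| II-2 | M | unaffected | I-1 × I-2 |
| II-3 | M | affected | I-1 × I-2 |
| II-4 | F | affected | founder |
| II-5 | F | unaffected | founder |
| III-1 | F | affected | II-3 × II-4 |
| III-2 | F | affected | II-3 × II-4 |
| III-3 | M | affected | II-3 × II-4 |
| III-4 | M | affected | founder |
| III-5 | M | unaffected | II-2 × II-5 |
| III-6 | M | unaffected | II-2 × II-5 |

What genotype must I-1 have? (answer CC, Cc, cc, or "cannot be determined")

From phenotype alone, I-1 is CC or Cc.
I-1 is affected so carries C and passed c to II-1 (cc), so I-1 is Cc.

Cc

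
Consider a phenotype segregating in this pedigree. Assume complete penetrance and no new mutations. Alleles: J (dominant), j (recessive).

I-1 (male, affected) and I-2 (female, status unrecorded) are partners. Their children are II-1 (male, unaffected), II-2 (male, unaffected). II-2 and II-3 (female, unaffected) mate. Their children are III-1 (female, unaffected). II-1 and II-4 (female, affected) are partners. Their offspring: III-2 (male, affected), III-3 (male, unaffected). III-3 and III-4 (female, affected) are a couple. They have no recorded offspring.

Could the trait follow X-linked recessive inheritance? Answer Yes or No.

No

Under X-linked recessive, III-3 (unaffected, male) cannot arise from II-1 (unaffected) × II-4 (affected).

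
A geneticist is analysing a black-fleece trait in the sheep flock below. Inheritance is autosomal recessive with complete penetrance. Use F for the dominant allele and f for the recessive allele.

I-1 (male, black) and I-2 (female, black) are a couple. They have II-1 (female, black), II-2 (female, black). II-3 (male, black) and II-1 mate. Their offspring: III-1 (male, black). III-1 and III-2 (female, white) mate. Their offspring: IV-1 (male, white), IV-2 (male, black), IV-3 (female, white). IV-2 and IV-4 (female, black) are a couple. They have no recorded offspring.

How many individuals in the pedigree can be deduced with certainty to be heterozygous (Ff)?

Obligate heterozygotes: III-2 is white so carries F and passed f to IV-2 (ff), so III-2 is Ff; IV-1 is white so carries F and received f from III-1 (ff), so IV-1 is Ff; IV-3 is white so carries F and received f from III-1 (ff), so IV-3 is Ff.
Every other individual is either homozygous by phenotype or has at least one consistent homozygous assignment, so the count is 3.

3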